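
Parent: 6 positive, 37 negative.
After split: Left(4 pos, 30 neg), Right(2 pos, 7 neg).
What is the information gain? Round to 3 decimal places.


H(parent) = 0.5830. H(left) = 0.5226, H(right) = 0.7642. Weighted = (34/43)*0.5226 + (9/43)*0.7642 = 0.5732. IG = 0.5830 - 0.5732 = 0.0098, which rounds to 0.010.

0.010


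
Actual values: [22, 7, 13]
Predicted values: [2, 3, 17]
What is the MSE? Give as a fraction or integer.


MSE = (1/3) * ((22-2)^2=400 + (7-3)^2=16 + (13-17)^2=16). Sum = 432. MSE = 144.

144


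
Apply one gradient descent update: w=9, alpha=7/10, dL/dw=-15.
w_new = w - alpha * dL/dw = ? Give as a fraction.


w_new = 9 - 7/10 * -15 = 9 - -21/2 = 39/2.

39/2


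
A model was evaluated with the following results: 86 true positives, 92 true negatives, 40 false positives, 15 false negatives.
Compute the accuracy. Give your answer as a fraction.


Accuracy = (TP + TN) / (TP + TN + FP + FN) = (86 + 92) / 233 = 178/233.

178/233


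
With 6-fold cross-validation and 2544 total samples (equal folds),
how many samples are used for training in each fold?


Each validation fold has 2544/6 = 424 samples. Training set = 2544 - 424 = 2120.

2120


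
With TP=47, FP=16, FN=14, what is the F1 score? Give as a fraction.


Precision = 47/63 = 47/63. Recall = 47/61 = 47/61. F1 = 2*P*R/(P+R) = 47/62.

47/62


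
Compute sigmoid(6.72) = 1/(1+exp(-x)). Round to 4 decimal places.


sigma(6.72) = 1/(1+e^(-6.72)) = 1/(1+0.001207) = 1/1.001207 = 0.9988.

0.9988


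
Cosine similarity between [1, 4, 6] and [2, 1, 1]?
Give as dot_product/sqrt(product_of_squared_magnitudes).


dot = 12. |a|^2 = 53, |b|^2 = 6. cos = 12/sqrt(318).

12/sqrt(318)


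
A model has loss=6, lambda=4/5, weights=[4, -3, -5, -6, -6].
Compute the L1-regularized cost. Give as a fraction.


L1 norm = sum(|w|) = 24. J = 6 + 4/5 * 24 = 126/5.

126/5


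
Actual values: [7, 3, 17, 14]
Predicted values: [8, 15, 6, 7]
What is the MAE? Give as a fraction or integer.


MAE = (1/4) * (|7-8|=1 + |3-15|=12 + |17-6|=11 + |14-7|=7). Sum = 31. MAE = 31/4.

31/4


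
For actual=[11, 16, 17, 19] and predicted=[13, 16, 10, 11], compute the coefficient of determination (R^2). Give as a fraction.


Mean(y) = 63/4. SS_res = 117. SS_tot = 139/4. R^2 = 1 - 117/(139/4) = -329/139.

-329/139


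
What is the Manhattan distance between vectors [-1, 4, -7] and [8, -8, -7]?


d = sum of absolute differences: |-1-8|=9 + |4--8|=12 + |-7--7|=0 = 21.

21


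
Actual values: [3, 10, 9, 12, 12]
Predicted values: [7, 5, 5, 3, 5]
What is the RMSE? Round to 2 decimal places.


MSE = 37.4000. RMSE = sqrt(37.4000) = 6.12.

6.12


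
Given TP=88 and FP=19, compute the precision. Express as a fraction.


Precision = TP / (TP + FP) = 88 / 107 = 88/107.

88/107


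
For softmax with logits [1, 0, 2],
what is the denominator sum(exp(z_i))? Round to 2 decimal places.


Denom = e^1=2.7183 + e^0=1.0000 + e^2=7.3891. Sum = 11.1074, which rounds to 11.11.

11.11


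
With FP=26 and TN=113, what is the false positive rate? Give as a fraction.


FPR = FP / (FP + TN) = 26 / 139 = 26/139.

26/139


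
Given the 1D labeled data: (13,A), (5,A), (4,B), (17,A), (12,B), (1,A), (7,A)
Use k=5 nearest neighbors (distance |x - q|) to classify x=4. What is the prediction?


Distances: |13-4|=9, |5-4|=1, |4-4|=0, |17-4|=13, |12-4|=8, |1-4|=3, |7-4|=3. 5 nearest: (4,B), (5,A), (1,A), (7,A), (12,B). Counts: {'B': 2, 'A': 3}. Majority class: A.

A


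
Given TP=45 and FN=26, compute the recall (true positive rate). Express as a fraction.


Recall = TP / (TP + FN) = 45 / 71 = 45/71.

45/71


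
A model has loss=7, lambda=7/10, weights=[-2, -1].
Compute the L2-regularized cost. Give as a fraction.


L2 sq norm = sum(w^2) = 5. J = 7 + 7/10 * 5 = 21/2.

21/2


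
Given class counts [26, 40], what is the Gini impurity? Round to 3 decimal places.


Total = 66. Proportions: 26/66, 40/66. sum(p_i^2) = 0.5225. Gini = 1 - 0.5225 = 0.4775, which rounds to 0.478.

0.478


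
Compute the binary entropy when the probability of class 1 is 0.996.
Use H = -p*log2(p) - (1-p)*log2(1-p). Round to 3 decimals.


H = -0.996*log2(0.996) - 0.004*log2(0.004) = 0.038.

0.038


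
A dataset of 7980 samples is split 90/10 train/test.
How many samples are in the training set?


Test set = 7980 * 10% = 798. Training set = 7980 - 798 = 7182.

7182


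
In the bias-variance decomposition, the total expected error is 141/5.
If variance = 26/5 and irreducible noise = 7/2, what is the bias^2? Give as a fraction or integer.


Total error = bias^2 + variance + irreducible noise. So bias^2 = 141/5 - 26/5 - 7/2 = 39/2.

39/2


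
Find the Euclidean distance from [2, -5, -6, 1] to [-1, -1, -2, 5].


d = sqrt(sum of squared differences). (2--1)^2=9, (-5--1)^2=16, (-6--2)^2=16, (1-5)^2=16. Sum = 57.

sqrt(57)


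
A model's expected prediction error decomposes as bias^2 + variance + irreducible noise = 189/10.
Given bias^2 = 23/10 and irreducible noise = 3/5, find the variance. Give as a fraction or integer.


Total error = bias^2 + variance + irreducible noise. So variance = 189/10 - 23/10 - 3/5 = 16.

16


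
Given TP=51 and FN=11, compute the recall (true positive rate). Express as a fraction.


Recall = TP / (TP + FN) = 51 / 62 = 51/62.

51/62


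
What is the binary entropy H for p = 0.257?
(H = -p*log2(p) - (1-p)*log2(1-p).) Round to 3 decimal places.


H = -0.257*log2(0.257) - 0.743*log2(0.743) = 0.822.

0.822


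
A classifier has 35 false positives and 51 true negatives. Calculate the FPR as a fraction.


FPR = FP / (FP + TN) = 35 / 86 = 35/86.

35/86


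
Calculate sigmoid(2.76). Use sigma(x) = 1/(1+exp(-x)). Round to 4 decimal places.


sigma(2.76) = 1/(1+e^(-2.76)) = 1/(1+0.063292) = 1/1.063292 = 0.9405.

0.9405


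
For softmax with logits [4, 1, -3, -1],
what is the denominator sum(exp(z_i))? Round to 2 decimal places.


Denom = e^4=54.5982 + e^1=2.7183 + e^-3=0.0498 + e^-1=0.3679. Sum = 57.7342, which rounds to 57.73.

57.73


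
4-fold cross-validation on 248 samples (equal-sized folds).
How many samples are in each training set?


Each validation fold has 248/4 = 62 samples. Training set = 248 - 62 = 186.

186


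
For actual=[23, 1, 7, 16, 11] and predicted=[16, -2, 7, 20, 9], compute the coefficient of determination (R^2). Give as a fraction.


Mean(y) = 58/5. SS_res = 78. SS_tot = 1416/5. R^2 = 1 - 78/(1416/5) = 171/236.

171/236


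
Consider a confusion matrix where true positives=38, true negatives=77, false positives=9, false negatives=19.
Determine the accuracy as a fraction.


Accuracy = (TP + TN) / (TP + TN + FP + FN) = (38 + 77) / 143 = 115/143.

115/143


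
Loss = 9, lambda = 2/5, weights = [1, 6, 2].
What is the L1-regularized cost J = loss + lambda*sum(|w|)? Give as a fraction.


L1 norm = sum(|w|) = 9. J = 9 + 2/5 * 9 = 63/5.

63/5


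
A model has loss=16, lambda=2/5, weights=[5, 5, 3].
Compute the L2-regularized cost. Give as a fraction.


L2 sq norm = sum(w^2) = 59. J = 16 + 2/5 * 59 = 198/5.

198/5


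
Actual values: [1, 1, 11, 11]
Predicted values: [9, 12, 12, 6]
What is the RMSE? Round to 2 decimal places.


MSE = 52.7500. RMSE = sqrt(52.7500) = 7.26.

7.26


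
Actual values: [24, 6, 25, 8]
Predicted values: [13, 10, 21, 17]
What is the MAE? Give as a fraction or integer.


MAE = (1/4) * (|24-13|=11 + |6-10|=4 + |25-21|=4 + |8-17|=9). Sum = 28. MAE = 7.

7


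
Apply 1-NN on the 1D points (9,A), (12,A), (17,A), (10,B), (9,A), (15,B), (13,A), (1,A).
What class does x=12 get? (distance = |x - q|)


Distances: |9-12|=3, |12-12|=0, |17-12|=5, |10-12|=2, |9-12|=3, |15-12|=3, |13-12|=1, |1-12|=11. 1 nearest: (12,A). Counts: {'A': 1}. Majority class: A.

A


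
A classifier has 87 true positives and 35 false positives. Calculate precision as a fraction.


Precision = TP / (TP + FP) = 87 / 122 = 87/122.

87/122


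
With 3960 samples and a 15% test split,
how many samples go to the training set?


Test set = 3960 * 15% = 594. Training set = 3960 - 594 = 3366.

3366


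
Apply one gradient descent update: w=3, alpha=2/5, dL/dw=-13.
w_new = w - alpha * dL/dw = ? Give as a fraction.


w_new = 3 - 2/5 * -13 = 3 - -26/5 = 41/5.

41/5


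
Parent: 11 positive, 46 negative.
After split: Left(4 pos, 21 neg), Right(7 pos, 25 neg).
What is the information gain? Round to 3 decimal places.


H(parent) = 0.7077. H(left) = 0.6343, H(right) = 0.7579. Weighted = (25/57)*0.6343 + (32/57)*0.7579 = 0.7037. IG = 0.7077 - 0.7037 = 0.0040, which rounds to 0.004.

0.004


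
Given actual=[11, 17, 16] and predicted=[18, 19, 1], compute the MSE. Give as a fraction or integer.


MSE = (1/3) * ((11-18)^2=49 + (17-19)^2=4 + (16-1)^2=225). Sum = 278. MSE = 278/3.

278/3


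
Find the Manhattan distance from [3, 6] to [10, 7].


d = sum of absolute differences: |3-10|=7 + |6-7|=1 = 8.

8


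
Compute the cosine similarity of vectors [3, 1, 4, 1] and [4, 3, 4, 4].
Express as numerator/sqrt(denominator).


dot = 35. |a|^2 = 27, |b|^2 = 57. cos = 35/sqrt(1539).

35/sqrt(1539)


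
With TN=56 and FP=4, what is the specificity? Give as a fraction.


Specificity = TN / (TN + FP) = 56 / 60 = 14/15.

14/15


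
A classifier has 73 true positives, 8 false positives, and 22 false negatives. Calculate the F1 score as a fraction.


Precision = 73/81 = 73/81. Recall = 73/95 = 73/95. F1 = 2*P*R/(P+R) = 73/88.

73/88


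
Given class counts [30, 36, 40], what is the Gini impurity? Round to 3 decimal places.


Total = 106. Proportions: 30/106, 36/106, 40/106. sum(p_i^2) = 0.3378. Gini = 1 - 0.3378 = 0.6622, which rounds to 0.662.

0.662


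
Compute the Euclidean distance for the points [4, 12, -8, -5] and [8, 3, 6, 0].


d = sqrt(sum of squared differences). (4-8)^2=16, (12-3)^2=81, (-8-6)^2=196, (-5-0)^2=25. Sum = 318.

sqrt(318)


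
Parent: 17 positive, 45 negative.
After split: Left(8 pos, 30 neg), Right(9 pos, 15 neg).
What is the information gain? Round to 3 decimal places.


H(parent) = 0.8474. H(left) = 0.7425, H(right) = 0.9544. Weighted = (38/62)*0.7425 + (24/62)*0.9544 = 0.8245. IG = 0.8474 - 0.8245 = 0.0229, which rounds to 0.023.

0.023


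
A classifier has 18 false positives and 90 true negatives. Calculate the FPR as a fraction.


FPR = FP / (FP + TN) = 18 / 108 = 1/6.

1/6


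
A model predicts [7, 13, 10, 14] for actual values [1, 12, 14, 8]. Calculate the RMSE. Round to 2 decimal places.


MSE = 22.2500. RMSE = sqrt(22.2500) = 4.72.

4.72


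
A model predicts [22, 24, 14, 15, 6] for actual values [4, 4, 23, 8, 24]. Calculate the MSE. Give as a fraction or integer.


MSE = (1/5) * ((4-22)^2=324 + (4-24)^2=400 + (23-14)^2=81 + (8-15)^2=49 + (24-6)^2=324). Sum = 1178. MSE = 1178/5.

1178/5


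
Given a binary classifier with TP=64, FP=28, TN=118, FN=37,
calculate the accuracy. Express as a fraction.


Accuracy = (TP + TN) / (TP + TN + FP + FN) = (64 + 118) / 247 = 14/19.

14/19


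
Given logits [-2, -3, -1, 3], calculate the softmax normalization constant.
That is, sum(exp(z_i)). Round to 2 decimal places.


Denom = e^-2=0.1353 + e^-3=0.0498 + e^-1=0.3679 + e^3=20.0855. Sum = 20.6385, which rounds to 20.64.

20.64


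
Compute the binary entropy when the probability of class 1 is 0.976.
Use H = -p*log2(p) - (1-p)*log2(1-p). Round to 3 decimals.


H = -0.976*log2(0.976) - 0.024*log2(0.024) = 0.163.

0.163


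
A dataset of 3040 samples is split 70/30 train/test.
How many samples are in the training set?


Test set = 3040 * 30% = 912. Training set = 3040 - 912 = 2128.

2128


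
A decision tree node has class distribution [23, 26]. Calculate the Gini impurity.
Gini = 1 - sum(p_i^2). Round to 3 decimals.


Total = 49. Proportions: 23/49, 26/49. sum(p_i^2) = 0.5019. Gini = 1 - 0.5019 = 0.4981, which rounds to 0.498.

0.498


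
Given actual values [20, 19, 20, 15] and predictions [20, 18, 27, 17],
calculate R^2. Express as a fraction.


Mean(y) = 37/2. SS_res = 54. SS_tot = 17. R^2 = 1 - 54/(17) = -37/17.

-37/17


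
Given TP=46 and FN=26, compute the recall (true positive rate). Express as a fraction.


Recall = TP / (TP + FN) = 46 / 72 = 23/36.

23/36


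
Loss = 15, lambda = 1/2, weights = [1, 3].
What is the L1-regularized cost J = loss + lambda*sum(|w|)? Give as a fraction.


L1 norm = sum(|w|) = 4. J = 15 + 1/2 * 4 = 17.

17


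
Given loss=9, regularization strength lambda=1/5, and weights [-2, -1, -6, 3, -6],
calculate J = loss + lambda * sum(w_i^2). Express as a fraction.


L2 sq norm = sum(w^2) = 86. J = 9 + 1/5 * 86 = 131/5.

131/5


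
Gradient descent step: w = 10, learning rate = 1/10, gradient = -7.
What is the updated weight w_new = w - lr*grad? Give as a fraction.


w_new = 10 - 1/10 * -7 = 10 - -7/10 = 107/10.

107/10


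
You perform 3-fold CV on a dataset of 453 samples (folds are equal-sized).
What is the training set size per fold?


Each validation fold has 453/3 = 151 samples. Training set = 453 - 151 = 302.

302


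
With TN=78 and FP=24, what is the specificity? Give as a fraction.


Specificity = TN / (TN + FP) = 78 / 102 = 13/17.

13/17


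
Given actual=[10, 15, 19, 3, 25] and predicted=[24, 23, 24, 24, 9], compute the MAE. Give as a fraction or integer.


MAE = (1/5) * (|10-24|=14 + |15-23|=8 + |19-24|=5 + |3-24|=21 + |25-9|=16). Sum = 64. MAE = 64/5.

64/5


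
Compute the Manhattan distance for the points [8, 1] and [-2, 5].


d = sum of absolute differences: |8--2|=10 + |1-5|=4 = 14.

14


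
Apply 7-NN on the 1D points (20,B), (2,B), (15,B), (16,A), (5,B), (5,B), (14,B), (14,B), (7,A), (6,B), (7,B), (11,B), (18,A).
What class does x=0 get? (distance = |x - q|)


Distances: |20-0|=20, |2-0|=2, |15-0|=15, |16-0|=16, |5-0|=5, |5-0|=5, |14-0|=14, |14-0|=14, |7-0|=7, |6-0|=6, |7-0|=7, |11-0|=11, |18-0|=18. 7 nearest: (2,B), (5,B), (5,B), (6,B), (7,A), (7,B), (11,B). Counts: {'B': 6, 'A': 1}. Majority class: B.

B


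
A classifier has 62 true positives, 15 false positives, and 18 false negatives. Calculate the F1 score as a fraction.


Precision = 62/77 = 62/77. Recall = 62/80 = 31/40. F1 = 2*P*R/(P+R) = 124/157.

124/157


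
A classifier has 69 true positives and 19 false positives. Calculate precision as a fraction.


Precision = TP / (TP + FP) = 69 / 88 = 69/88.

69/88


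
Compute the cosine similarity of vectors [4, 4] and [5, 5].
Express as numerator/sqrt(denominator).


dot = 40. |a|^2 = 32, |b|^2 = 50. cos = 40/sqrt(1600).

40/sqrt(1600)


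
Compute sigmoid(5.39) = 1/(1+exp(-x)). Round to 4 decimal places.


sigma(5.39) = 1/(1+e^(-5.39)) = 1/(1+0.004562) = 1/1.004562 = 0.9955.

0.9955


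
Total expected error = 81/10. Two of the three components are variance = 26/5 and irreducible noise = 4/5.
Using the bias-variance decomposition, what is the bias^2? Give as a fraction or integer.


Total error = bias^2 + variance + irreducible noise. So bias^2 = 81/10 - 26/5 - 4/5 = 21/10.

21/10


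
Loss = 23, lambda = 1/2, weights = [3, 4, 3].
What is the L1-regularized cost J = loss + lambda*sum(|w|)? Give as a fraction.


L1 norm = sum(|w|) = 10. J = 23 + 1/2 * 10 = 28.

28


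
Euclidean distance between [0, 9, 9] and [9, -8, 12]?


d = sqrt(sum of squared differences). (0-9)^2=81, (9--8)^2=289, (9-12)^2=9. Sum = 379.

sqrt(379)


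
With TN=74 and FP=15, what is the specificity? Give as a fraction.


Specificity = TN / (TN + FP) = 74 / 89 = 74/89.

74/89


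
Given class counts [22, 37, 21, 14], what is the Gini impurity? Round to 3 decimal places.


Total = 94. Proportions: 22/94, 37/94, 21/94, 14/94. sum(p_i^2) = 0.2818. Gini = 1 - 0.2818 = 0.7182, which rounds to 0.718.

0.718


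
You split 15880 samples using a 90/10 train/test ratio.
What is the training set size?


Test set = 15880 * 10% = 1588. Training set = 15880 - 1588 = 14292.

14292


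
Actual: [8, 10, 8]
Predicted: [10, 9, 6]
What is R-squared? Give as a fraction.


Mean(y) = 26/3. SS_res = 9. SS_tot = 8/3. R^2 = 1 - 9/(8/3) = -19/8.

-19/8


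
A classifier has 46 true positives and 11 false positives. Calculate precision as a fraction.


Precision = TP / (TP + FP) = 46 / 57 = 46/57.

46/57


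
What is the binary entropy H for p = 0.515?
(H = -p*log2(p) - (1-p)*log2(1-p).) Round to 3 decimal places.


H = -0.515*log2(0.515) - 0.485*log2(0.485) = 0.999.

0.999


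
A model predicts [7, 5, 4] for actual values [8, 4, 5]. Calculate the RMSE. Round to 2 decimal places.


MSE = 1.0000. RMSE = sqrt(1.0000) = 1.00.

1.00


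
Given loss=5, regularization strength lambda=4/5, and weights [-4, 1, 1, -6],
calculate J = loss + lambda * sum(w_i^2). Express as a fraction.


L2 sq norm = sum(w^2) = 54. J = 5 + 4/5 * 54 = 241/5.

241/5


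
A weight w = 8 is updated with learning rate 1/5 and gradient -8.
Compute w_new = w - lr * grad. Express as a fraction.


w_new = 8 - 1/5 * -8 = 8 - -8/5 = 48/5.

48/5


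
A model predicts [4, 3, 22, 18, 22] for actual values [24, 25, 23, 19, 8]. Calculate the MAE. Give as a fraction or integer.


MAE = (1/5) * (|24-4|=20 + |25-3|=22 + |23-22|=1 + |19-18|=1 + |8-22|=14). Sum = 58. MAE = 58/5.

58/5


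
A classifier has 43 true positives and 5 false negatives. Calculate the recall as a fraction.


Recall = TP / (TP + FN) = 43 / 48 = 43/48.

43/48


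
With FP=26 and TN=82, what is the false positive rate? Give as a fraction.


FPR = FP / (FP + TN) = 26 / 108 = 13/54.

13/54


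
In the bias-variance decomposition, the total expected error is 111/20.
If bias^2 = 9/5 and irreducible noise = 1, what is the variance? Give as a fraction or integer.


Total error = bias^2 + variance + irreducible noise. So variance = 111/20 - 9/5 - 1 = 11/4.

11/4


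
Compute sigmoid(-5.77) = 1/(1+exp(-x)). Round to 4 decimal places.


sigma(-5.77) = 1/(1+e^(5.77)) = 1/(1+320.537733) = 1/321.537733 = 0.0031.

0.0031


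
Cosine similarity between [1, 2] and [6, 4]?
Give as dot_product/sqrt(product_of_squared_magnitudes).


dot = 14. |a|^2 = 5, |b|^2 = 52. cos = 14/sqrt(260).

14/sqrt(260)


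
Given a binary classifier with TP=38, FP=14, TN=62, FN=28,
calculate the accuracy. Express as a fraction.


Accuracy = (TP + TN) / (TP + TN + FP + FN) = (38 + 62) / 142 = 50/71.

50/71


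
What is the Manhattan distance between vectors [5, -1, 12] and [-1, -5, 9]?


d = sum of absolute differences: |5--1|=6 + |-1--5|=4 + |12-9|=3 = 13.

13


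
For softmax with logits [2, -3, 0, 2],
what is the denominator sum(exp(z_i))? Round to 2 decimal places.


Denom = e^2=7.3891 + e^-3=0.0498 + e^0=1.0000 + e^2=7.3891. Sum = 15.8280, which rounds to 15.83.

15.83


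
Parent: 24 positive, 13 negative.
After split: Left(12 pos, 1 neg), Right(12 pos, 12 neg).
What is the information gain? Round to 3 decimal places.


H(parent) = 0.9353. H(left) = 0.3912, H(right) = 1.0000. Weighted = (13/37)*0.3912 + (24/37)*1.0000 = 0.7861. IG = 0.9353 - 0.7861 = 0.1492, which rounds to 0.149.

0.149


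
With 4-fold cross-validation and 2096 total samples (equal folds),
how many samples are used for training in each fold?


Each validation fold has 2096/4 = 524 samples. Training set = 2096 - 524 = 1572.

1572


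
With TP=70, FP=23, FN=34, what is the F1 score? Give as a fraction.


Precision = 70/93 = 70/93. Recall = 70/104 = 35/52. F1 = 2*P*R/(P+R) = 140/197.

140/197


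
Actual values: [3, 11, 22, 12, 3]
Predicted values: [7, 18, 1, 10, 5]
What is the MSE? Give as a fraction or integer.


MSE = (1/5) * ((3-7)^2=16 + (11-18)^2=49 + (22-1)^2=441 + (12-10)^2=4 + (3-5)^2=4). Sum = 514. MSE = 514/5.

514/5


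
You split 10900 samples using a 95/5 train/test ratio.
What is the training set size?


Test set = 10900 * 5% = 545. Training set = 10900 - 545 = 10355.

10355


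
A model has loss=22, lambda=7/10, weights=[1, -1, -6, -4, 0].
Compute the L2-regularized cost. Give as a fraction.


L2 sq norm = sum(w^2) = 54. J = 22 + 7/10 * 54 = 299/5.

299/5


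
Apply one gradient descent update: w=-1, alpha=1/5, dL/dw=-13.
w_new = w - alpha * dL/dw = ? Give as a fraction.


w_new = -1 - 1/5 * -13 = -1 - -13/5 = 8/5.

8/5


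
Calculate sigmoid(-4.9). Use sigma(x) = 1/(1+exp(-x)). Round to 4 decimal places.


sigma(-4.9) = 1/(1+e^(4.9)) = 1/(1+134.289780) = 1/135.289780 = 0.0074.

0.0074


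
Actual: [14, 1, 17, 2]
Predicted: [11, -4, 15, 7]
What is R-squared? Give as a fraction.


Mean(y) = 17/2. SS_res = 63. SS_tot = 201. R^2 = 1 - 63/(201) = 46/67.

46/67


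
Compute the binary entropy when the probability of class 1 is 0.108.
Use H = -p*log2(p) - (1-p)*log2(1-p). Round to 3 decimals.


H = -0.108*log2(0.108) - 0.892*log2(0.892) = 0.494.

0.494


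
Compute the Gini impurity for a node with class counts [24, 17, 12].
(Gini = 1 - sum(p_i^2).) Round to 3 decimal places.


Total = 53. Proportions: 24/53, 17/53, 12/53. sum(p_i^2) = 0.3592. Gini = 1 - 0.3592 = 0.6408, which rounds to 0.641.

0.641


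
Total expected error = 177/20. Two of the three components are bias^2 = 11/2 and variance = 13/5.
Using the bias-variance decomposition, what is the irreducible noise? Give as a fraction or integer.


Total error = bias^2 + variance + irreducible noise. So irreducible noise = 177/20 - 11/2 - 13/5 = 3/4.

3/4


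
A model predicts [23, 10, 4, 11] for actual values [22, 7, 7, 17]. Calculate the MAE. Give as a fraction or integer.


MAE = (1/4) * (|22-23|=1 + |7-10|=3 + |7-4|=3 + |17-11|=6). Sum = 13. MAE = 13/4.

13/4


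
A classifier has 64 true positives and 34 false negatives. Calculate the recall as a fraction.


Recall = TP / (TP + FN) = 64 / 98 = 32/49.

32/49


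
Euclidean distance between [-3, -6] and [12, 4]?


d = sqrt(sum of squared differences). (-3-12)^2=225, (-6-4)^2=100. Sum = 325.

sqrt(325)


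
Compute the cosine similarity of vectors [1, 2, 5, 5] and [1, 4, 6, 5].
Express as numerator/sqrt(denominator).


dot = 64. |a|^2 = 55, |b|^2 = 78. cos = 64/sqrt(4290).

64/sqrt(4290)


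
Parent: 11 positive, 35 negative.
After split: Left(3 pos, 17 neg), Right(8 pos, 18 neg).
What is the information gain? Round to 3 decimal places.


H(parent) = 0.7936. H(left) = 0.6098, H(right) = 0.8905. Weighted = (20/46)*0.6098 + (26/46)*0.8905 = 0.7685. IG = 0.7936 - 0.7685 = 0.0251, which rounds to 0.025.

0.025


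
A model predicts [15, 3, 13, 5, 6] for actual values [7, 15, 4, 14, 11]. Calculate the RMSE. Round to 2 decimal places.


MSE = 79.0000. RMSE = sqrt(79.0000) = 8.89.

8.89


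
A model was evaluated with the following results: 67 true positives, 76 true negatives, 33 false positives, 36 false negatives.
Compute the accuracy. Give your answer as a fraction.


Accuracy = (TP + TN) / (TP + TN + FP + FN) = (67 + 76) / 212 = 143/212.

143/212


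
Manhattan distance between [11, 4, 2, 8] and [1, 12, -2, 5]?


d = sum of absolute differences: |11-1|=10 + |4-12|=8 + |2--2|=4 + |8-5|=3 = 25.

25


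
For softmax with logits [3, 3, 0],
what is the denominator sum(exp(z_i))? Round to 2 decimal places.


Denom = e^3=20.0855 + e^3=20.0855 + e^0=1.0000. Sum = 41.1710, which rounds to 41.17.

41.17


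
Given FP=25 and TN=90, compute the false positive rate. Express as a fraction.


FPR = FP / (FP + TN) = 25 / 115 = 5/23.

5/23


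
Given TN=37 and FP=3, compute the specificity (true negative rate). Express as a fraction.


Specificity = TN / (TN + FP) = 37 / 40 = 37/40.

37/40


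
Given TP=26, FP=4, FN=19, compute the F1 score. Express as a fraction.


Precision = 26/30 = 13/15. Recall = 26/45 = 26/45. F1 = 2*P*R/(P+R) = 52/75.

52/75


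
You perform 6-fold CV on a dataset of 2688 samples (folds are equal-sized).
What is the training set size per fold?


Each validation fold has 2688/6 = 448 samples. Training set = 2688 - 448 = 2240.

2240


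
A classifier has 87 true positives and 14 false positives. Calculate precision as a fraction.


Precision = TP / (TP + FP) = 87 / 101 = 87/101.

87/101


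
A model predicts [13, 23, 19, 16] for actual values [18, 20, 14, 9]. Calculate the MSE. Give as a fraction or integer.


MSE = (1/4) * ((18-13)^2=25 + (20-23)^2=9 + (14-19)^2=25 + (9-16)^2=49). Sum = 108. MSE = 27.

27


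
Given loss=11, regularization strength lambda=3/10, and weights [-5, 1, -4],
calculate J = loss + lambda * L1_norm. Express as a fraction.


L1 norm = sum(|w|) = 10. J = 11 + 3/10 * 10 = 14.

14


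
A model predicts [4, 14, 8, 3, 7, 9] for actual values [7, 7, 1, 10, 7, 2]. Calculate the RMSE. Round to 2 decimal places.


MSE = 34.1667. RMSE = sqrt(34.1667) = 5.85.

5.85


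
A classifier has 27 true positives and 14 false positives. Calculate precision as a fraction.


Precision = TP / (TP + FP) = 27 / 41 = 27/41.

27/41


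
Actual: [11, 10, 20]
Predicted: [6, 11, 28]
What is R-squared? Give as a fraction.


Mean(y) = 41/3. SS_res = 90. SS_tot = 182/3. R^2 = 1 - 90/(182/3) = -44/91.

-44/91


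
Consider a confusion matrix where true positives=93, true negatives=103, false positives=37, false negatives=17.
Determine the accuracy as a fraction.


Accuracy = (TP + TN) / (TP + TN + FP + FN) = (93 + 103) / 250 = 98/125.

98/125


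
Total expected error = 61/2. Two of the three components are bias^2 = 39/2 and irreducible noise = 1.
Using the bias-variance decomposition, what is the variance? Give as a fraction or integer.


Total error = bias^2 + variance + irreducible noise. So variance = 61/2 - 39/2 - 1 = 10.

10


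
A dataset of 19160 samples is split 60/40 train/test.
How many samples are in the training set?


Test set = 19160 * 40% = 7664. Training set = 19160 - 7664 = 11496.

11496


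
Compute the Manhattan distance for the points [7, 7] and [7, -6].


d = sum of absolute differences: |7-7|=0 + |7--6|=13 = 13.

13


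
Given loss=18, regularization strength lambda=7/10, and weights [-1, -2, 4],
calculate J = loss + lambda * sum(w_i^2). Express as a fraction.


L2 sq norm = sum(w^2) = 21. J = 18 + 7/10 * 21 = 327/10.

327/10


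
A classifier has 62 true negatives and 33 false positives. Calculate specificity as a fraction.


Specificity = TN / (TN + FP) = 62 / 95 = 62/95.

62/95


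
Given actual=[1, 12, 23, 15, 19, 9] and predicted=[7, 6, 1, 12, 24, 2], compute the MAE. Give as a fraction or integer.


MAE = (1/6) * (|1-7|=6 + |12-6|=6 + |23-1|=22 + |15-12|=3 + |19-24|=5 + |9-2|=7). Sum = 49. MAE = 49/6.

49/6


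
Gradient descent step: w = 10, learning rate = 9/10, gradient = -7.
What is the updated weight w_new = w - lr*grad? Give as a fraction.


w_new = 10 - 9/10 * -7 = 10 - -63/10 = 163/10.

163/10


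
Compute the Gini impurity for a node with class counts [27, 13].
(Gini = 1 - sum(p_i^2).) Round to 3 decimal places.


Total = 40. Proportions: 27/40, 13/40. sum(p_i^2) = 0.5613. Gini = 1 - 0.5613 = 0.4387, which rounds to 0.439.

0.439


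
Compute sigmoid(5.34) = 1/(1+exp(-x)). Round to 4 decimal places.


sigma(5.34) = 1/(1+e^(-5.34)) = 1/(1+0.004796) = 1/1.004796 = 0.9952.

0.9952


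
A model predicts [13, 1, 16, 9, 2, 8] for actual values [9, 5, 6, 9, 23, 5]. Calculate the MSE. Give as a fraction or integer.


MSE = (1/6) * ((9-13)^2=16 + (5-1)^2=16 + (6-16)^2=100 + (9-9)^2=0 + (23-2)^2=441 + (5-8)^2=9). Sum = 582. MSE = 97.

97


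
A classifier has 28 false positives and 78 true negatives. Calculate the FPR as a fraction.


FPR = FP / (FP + TN) = 28 / 106 = 14/53.

14/53


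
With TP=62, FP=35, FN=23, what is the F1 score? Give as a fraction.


Precision = 62/97 = 62/97. Recall = 62/85 = 62/85. F1 = 2*P*R/(P+R) = 62/91.

62/91


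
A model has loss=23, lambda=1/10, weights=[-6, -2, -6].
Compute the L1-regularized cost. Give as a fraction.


L1 norm = sum(|w|) = 14. J = 23 + 1/10 * 14 = 122/5.

122/5


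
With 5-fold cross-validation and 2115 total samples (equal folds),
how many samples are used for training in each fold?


Each validation fold has 2115/5 = 423 samples. Training set = 2115 - 423 = 1692.

1692


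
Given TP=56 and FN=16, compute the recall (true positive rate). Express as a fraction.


Recall = TP / (TP + FN) = 56 / 72 = 7/9.

7/9


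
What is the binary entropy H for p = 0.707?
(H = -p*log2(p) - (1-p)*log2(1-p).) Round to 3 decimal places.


H = -0.707*log2(0.707) - 0.293*log2(0.293) = 0.873.

0.873


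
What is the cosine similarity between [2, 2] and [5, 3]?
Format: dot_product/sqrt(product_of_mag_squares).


dot = 16. |a|^2 = 8, |b|^2 = 34. cos = 16/sqrt(272).

16/sqrt(272)


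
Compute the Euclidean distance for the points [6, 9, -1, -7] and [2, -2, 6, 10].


d = sqrt(sum of squared differences). (6-2)^2=16, (9--2)^2=121, (-1-6)^2=49, (-7-10)^2=289. Sum = 475.

sqrt(475)


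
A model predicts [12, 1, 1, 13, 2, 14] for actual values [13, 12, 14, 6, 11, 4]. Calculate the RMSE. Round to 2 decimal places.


MSE = 86.8333. RMSE = sqrt(86.8333) = 9.32.

9.32


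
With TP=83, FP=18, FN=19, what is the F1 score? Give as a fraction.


Precision = 83/101 = 83/101. Recall = 83/102 = 83/102. F1 = 2*P*R/(P+R) = 166/203.

166/203


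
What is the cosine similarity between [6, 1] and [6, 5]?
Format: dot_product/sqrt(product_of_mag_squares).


dot = 41. |a|^2 = 37, |b|^2 = 61. cos = 41/sqrt(2257).

41/sqrt(2257)


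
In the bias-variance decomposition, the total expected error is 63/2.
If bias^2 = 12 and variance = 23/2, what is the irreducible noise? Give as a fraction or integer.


Total error = bias^2 + variance + irreducible noise. So irreducible noise = 63/2 - 12 - 23/2 = 8.

8


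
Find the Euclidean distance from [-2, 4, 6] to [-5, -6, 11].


d = sqrt(sum of squared differences). (-2--5)^2=9, (4--6)^2=100, (6-11)^2=25. Sum = 134.

sqrt(134)


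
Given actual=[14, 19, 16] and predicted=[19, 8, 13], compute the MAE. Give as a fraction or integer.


MAE = (1/3) * (|14-19|=5 + |19-8|=11 + |16-13|=3). Sum = 19. MAE = 19/3.

19/3


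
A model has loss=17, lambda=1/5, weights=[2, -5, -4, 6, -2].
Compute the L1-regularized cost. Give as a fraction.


L1 norm = sum(|w|) = 19. J = 17 + 1/5 * 19 = 104/5.

104/5


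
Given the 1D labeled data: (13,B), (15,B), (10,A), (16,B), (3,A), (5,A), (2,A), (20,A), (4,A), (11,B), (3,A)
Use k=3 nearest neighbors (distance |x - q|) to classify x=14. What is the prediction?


Distances: |13-14|=1, |15-14|=1, |10-14|=4, |16-14|=2, |3-14|=11, |5-14|=9, |2-14|=12, |20-14|=6, |4-14|=10, |11-14|=3, |3-14|=11. 3 nearest: (13,B), (15,B), (16,B). Counts: {'B': 3}. Majority class: B.

B


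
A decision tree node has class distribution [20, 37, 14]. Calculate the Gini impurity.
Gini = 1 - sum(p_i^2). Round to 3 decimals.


Total = 71. Proportions: 20/71, 37/71, 14/71. sum(p_i^2) = 0.3898. Gini = 1 - 0.3898 = 0.6102, which rounds to 0.610.

0.610


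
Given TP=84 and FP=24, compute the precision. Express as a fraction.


Precision = TP / (TP + FP) = 84 / 108 = 7/9.

7/9


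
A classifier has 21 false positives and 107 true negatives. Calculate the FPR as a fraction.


FPR = FP / (FP + TN) = 21 / 128 = 21/128.

21/128


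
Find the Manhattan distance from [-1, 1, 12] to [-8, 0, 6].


d = sum of absolute differences: |-1--8|=7 + |1-0|=1 + |12-6|=6 = 14.

14


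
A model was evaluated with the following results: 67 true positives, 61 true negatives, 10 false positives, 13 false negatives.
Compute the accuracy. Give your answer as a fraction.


Accuracy = (TP + TN) / (TP + TN + FP + FN) = (67 + 61) / 151 = 128/151.

128/151


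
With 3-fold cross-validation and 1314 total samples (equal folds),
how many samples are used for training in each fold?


Each validation fold has 1314/3 = 438 samples. Training set = 1314 - 438 = 876.

876


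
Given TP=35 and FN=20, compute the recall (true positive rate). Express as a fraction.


Recall = TP / (TP + FN) = 35 / 55 = 7/11.

7/11


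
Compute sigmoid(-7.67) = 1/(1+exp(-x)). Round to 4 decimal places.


sigma(-7.67) = 1/(1+e^(7.67)) = 1/(1+2143.081445) = 1/2144.081445 = 0.0005.

0.0005


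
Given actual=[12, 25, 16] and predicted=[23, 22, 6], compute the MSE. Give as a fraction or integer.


MSE = (1/3) * ((12-23)^2=121 + (25-22)^2=9 + (16-6)^2=100). Sum = 230. MSE = 230/3.

230/3


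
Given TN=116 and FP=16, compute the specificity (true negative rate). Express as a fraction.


Specificity = TN / (TN + FP) = 116 / 132 = 29/33.

29/33


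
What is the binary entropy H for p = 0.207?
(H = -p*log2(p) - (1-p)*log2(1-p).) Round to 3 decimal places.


H = -0.207*log2(0.207) - 0.793*log2(0.793) = 0.736.

0.736


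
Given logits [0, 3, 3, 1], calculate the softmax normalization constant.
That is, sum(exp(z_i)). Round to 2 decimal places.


Denom = e^0=1.0000 + e^3=20.0855 + e^3=20.0855 + e^1=2.7183. Sum = 43.8893, which rounds to 43.89.

43.89


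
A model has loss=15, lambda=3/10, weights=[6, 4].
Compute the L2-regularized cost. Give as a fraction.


L2 sq norm = sum(w^2) = 52. J = 15 + 3/10 * 52 = 153/5.

153/5


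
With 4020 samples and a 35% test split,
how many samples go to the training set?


Test set = 4020 * 35% = 1407. Training set = 4020 - 1407 = 2613.

2613


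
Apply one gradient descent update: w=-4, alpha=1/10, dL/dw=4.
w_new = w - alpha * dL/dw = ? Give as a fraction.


w_new = -4 - 1/10 * 4 = -4 - 2/5 = -22/5.

-22/5


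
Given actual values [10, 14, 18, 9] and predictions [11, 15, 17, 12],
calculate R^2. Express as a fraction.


Mean(y) = 51/4. SS_res = 12. SS_tot = 203/4. R^2 = 1 - 12/(203/4) = 155/203.

155/203


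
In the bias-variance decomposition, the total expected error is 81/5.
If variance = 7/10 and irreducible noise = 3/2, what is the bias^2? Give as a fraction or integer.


Total error = bias^2 + variance + irreducible noise. So bias^2 = 81/5 - 7/10 - 3/2 = 14.

14


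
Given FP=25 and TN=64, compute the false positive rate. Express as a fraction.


FPR = FP / (FP + TN) = 25 / 89 = 25/89.

25/89


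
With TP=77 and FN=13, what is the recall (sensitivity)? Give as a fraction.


Recall = TP / (TP + FN) = 77 / 90 = 77/90.

77/90


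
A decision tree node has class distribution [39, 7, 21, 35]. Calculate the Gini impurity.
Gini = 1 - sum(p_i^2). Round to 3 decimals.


Total = 102. Proportions: 39/102, 7/102, 21/102, 35/102. sum(p_i^2) = 0.3110. Gini = 1 - 0.3110 = 0.6890, which rounds to 0.689.

0.689


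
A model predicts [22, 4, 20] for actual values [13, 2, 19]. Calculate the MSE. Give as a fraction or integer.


MSE = (1/3) * ((13-22)^2=81 + (2-4)^2=4 + (19-20)^2=1). Sum = 86. MSE = 86/3.

86/3


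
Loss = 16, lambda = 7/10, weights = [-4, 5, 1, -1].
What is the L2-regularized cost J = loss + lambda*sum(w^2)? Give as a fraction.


L2 sq norm = sum(w^2) = 43. J = 16 + 7/10 * 43 = 461/10.

461/10


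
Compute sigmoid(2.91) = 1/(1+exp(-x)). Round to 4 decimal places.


sigma(2.91) = 1/(1+e^(-2.91)) = 1/(1+0.054476) = 1/1.054476 = 0.9483.

0.9483


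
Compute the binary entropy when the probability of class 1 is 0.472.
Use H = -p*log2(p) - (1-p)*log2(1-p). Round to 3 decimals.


H = -0.472*log2(0.472) - 0.528*log2(0.528) = 0.998.

0.998


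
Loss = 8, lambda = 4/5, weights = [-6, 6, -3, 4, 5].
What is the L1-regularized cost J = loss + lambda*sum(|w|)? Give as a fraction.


L1 norm = sum(|w|) = 24. J = 8 + 4/5 * 24 = 136/5.

136/5


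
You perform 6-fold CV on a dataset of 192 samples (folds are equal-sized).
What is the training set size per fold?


Each validation fold has 192/6 = 32 samples. Training set = 192 - 32 = 160.

160


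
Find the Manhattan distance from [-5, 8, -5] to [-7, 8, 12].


d = sum of absolute differences: |-5--7|=2 + |8-8|=0 + |-5-12|=17 = 19.

19


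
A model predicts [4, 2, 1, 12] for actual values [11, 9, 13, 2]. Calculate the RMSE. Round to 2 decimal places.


MSE = 85.5000. RMSE = sqrt(85.5000) = 9.25.

9.25


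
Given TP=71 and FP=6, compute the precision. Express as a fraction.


Precision = TP / (TP + FP) = 71 / 77 = 71/77.

71/77


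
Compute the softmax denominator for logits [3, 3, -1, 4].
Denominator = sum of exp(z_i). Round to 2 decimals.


Denom = e^3=20.0855 + e^3=20.0855 + e^-1=0.3679 + e^4=54.5982. Sum = 95.1371, which rounds to 95.14.

95.14


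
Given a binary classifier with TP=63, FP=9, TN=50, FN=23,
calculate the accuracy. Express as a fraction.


Accuracy = (TP + TN) / (TP + TN + FP + FN) = (63 + 50) / 145 = 113/145.

113/145


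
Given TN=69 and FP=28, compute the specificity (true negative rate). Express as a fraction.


Specificity = TN / (TN + FP) = 69 / 97 = 69/97.

69/97


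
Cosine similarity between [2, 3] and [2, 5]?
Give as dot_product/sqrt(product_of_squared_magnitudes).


dot = 19. |a|^2 = 13, |b|^2 = 29. cos = 19/sqrt(377).

19/sqrt(377)


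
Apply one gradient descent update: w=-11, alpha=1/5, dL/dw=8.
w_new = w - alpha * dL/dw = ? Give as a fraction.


w_new = -11 - 1/5 * 8 = -11 - 8/5 = -63/5.

-63/5


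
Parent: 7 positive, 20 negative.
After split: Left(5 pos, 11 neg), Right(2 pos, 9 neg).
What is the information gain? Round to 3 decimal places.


H(parent) = 0.8256. H(left) = 0.8960, H(right) = 0.6840. Weighted = (16/27)*0.8960 + (11/27)*0.6840 = 0.8096. IG = 0.8256 - 0.8096 = 0.0160, which rounds to 0.016.

0.016


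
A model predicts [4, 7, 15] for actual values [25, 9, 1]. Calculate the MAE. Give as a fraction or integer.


MAE = (1/3) * (|25-4|=21 + |9-7|=2 + |1-15|=14). Sum = 37. MAE = 37/3.

37/3


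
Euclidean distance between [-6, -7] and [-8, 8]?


d = sqrt(sum of squared differences). (-6--8)^2=4, (-7-8)^2=225. Sum = 229.

sqrt(229)


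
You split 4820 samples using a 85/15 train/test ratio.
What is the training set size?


Test set = 4820 * 15% = 723. Training set = 4820 - 723 = 4097.

4097


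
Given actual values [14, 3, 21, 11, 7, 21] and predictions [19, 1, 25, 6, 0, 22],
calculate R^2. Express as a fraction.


Mean(y) = 77/6. SS_res = 120. SS_tot = 1613/6. R^2 = 1 - 120/(1613/6) = 893/1613.

893/1613


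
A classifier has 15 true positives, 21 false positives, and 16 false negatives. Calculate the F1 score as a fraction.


Precision = 15/36 = 5/12. Recall = 15/31 = 15/31. F1 = 2*P*R/(P+R) = 30/67.

30/67


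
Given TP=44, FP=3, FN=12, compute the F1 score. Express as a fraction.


Precision = 44/47 = 44/47. Recall = 44/56 = 11/14. F1 = 2*P*R/(P+R) = 88/103.

88/103


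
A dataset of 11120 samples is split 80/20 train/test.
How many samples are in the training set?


Test set = 11120 * 20% = 2224. Training set = 11120 - 2224 = 8896.

8896


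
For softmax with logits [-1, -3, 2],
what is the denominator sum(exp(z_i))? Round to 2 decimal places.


Denom = e^-1=0.3679 + e^-3=0.0498 + e^2=7.3891. Sum = 7.8068, which rounds to 7.81.

7.81


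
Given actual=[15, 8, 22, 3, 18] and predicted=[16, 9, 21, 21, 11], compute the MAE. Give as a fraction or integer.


MAE = (1/5) * (|15-16|=1 + |8-9|=1 + |22-21|=1 + |3-21|=18 + |18-11|=7). Sum = 28. MAE = 28/5.

28/5


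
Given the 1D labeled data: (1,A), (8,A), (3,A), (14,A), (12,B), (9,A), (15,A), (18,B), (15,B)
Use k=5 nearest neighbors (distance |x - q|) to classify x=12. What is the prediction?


Distances: |1-12|=11, |8-12|=4, |3-12|=9, |14-12|=2, |12-12|=0, |9-12|=3, |15-12|=3, |18-12|=6, |15-12|=3. 5 nearest: (12,B), (14,A), (9,A), (15,A), (15,B). Counts: {'B': 2, 'A': 3}. Majority class: A.

A
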